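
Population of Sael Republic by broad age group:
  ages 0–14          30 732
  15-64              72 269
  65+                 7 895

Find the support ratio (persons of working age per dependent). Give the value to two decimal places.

Support ratio: 1.87

Support ratio = 72 269 / (30 732 + 7 895) = 72 269 / 38 627 = 1.87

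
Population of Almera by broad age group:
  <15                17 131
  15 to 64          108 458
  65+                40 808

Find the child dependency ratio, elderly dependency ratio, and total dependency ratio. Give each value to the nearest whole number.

Youth dependency ratio: 16
Old-age dependency ratio: 38
Total dependency ratio: 53

Youth dependency ratio = 17 131 / 108 458 × 100 = 16
Old-age dependency ratio = 40 808 / 108 458 × 100 = 38
Total dependency ratio = (17 131 + 40 808) / 108 458 × 100 = 57 939 / 108 458 × 100 = 53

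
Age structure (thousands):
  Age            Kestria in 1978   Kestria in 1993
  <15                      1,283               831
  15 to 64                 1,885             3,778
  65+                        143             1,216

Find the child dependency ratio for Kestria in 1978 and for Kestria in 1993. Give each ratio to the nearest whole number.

Kestria in 1978: 68
Kestria in 1993: 22

Kestria in 1978: 1,283 / 1,885 × 100 = 68
Kestria in 1993: 831 / 3,778 × 100 = 22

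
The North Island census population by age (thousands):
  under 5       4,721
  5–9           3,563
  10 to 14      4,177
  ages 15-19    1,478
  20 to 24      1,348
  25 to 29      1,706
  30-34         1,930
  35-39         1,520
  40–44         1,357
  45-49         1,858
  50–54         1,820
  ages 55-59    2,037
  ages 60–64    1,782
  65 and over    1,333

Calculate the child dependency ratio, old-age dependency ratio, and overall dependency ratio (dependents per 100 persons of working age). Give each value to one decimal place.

Youth dependency ratio: 74.0
Old-age dependency ratio: 7.9
Total dependency ratio: 81.9

0–14: 4,721 + 3,563 + 4,177 = 12,461
15–64: 1,478 + 1,348 + 1,706 + 1,930 + 1,520 + 1,357 + 1,858 + 1,820 + 2,037 + 1,782 = 16,836
65+: 1,333
Youth dependency ratio = 12,461 / 16,836 × 100 = 74.0
Old-age dependency ratio = 1,333 / 16,836 × 100 = 7.9
Total dependency ratio = (12,461 + 1,333) / 16,836 × 100 = 13,794 / 16,836 × 100 = 81.9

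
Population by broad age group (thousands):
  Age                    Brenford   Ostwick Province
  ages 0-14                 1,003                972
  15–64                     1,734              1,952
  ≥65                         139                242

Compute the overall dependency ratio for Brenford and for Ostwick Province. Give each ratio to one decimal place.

Brenford: (1,003 + 139) / 1,734 × 100 = 1,142 / 1,734 × 100 = 65.9
Ostwick Province: (972 + 242) / 1,952 × 100 = 1,214 / 1,952 × 100 = 62.2

Brenford: 65.9
Ostwick Province: 62.2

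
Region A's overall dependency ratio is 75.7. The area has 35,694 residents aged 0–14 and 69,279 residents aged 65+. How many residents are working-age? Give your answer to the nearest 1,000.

Total dependency ratio = (youth + elderly) / working-age × 100
75.7 = (35,694 + 69,279) / W × 100
⇒ 139,000

Working-age: 139,000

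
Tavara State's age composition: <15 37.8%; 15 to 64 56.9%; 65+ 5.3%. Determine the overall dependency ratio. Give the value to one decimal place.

Total dependency ratio: 75.7

Total dependency ratio = (37.8 + 5.3) / 56.9 × 100 = 43.1 / 56.9 × 100 = 75.7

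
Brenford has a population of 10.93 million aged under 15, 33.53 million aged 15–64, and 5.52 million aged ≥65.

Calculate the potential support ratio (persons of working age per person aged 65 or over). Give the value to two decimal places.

Potential support ratio = 33.53 / 5.52 = 6.07

Potential support ratio: 6.07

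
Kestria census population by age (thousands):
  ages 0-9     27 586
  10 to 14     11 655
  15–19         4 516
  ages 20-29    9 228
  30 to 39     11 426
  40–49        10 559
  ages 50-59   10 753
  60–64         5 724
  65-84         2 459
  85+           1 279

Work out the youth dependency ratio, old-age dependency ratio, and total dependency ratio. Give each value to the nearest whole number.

Youth dependency ratio: 75
Old-age dependency ratio: 7
Total dependency ratio: 82

0–14: 27 586 + 11 655 = 39 241
15–64: 4 516 + 9 228 + 11 426 + 10 559 + 10 753 + 5 724 = 52 206
65+: 2 459 + 1 279 = 3 738
Youth dependency ratio = 39 241 / 52 206 × 100 = 75
Old-age dependency ratio = 3 738 / 52 206 × 100 = 7
Total dependency ratio = (39 241 + 3 738) / 52 206 × 100 = 42 979 / 52 206 × 100 = 82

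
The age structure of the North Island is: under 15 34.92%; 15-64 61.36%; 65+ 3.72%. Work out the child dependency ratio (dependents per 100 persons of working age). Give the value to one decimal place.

Youth dependency ratio = 34.92 / 61.36 × 100 = 56.9

Youth dependency ratio: 56.9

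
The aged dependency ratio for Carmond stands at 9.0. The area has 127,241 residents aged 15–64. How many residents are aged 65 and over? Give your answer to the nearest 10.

Old-age dependency ratio = elderly / working-age × 100
9.0 = E / 127,241 × 100
⇒ 11,450

Aged 65 and over: 11,450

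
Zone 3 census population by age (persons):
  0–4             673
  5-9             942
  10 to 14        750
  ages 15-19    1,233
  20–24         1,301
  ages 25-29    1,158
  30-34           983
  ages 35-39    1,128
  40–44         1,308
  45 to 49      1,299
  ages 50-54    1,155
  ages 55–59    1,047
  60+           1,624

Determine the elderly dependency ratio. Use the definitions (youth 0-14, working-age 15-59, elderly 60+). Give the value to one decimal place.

0–14: 673 + 942 + 750 = 2,365
15–59: 1,233 + 1,301 + 1,158 + 983 + 1,128 + 1,308 + 1,299 + 1,155 + 1,047 = 10,612
60+: 1,624
Old-age dependency ratio = 1,624 / 10,612 × 100 = 15.3

Old-age dependency ratio: 15.3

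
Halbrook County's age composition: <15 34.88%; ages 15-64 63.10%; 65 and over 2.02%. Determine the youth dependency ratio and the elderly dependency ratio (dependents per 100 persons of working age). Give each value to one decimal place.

Youth dependency ratio: 55.3
Old-age dependency ratio: 3.2

Youth dependency ratio = 34.88 / 63.10 × 100 = 55.3
Old-age dependency ratio = 2.02 / 63.10 × 100 = 3.2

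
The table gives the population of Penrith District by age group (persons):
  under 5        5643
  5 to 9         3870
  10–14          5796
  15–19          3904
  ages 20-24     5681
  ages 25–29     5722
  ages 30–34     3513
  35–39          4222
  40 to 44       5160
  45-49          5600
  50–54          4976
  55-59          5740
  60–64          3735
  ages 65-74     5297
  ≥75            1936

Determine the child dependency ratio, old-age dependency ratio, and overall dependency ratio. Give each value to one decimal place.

0–14: 5643 + 3870 + 5796 = 15309
15–64: 3904 + 5681 + 5722 + 3513 + 4222 + 5160 + 5600 + 4976 + 5740 + 3735 = 48253
65+: 5297 + 1936 = 7233
Youth dependency ratio = 15309 / 48253 × 100 = 31.7
Old-age dependency ratio = 7233 / 48253 × 100 = 15.0
Total dependency ratio = (15309 + 7233) / 48253 × 100 = 22542 / 48253 × 100 = 46.7

Youth dependency ratio: 31.7
Old-age dependency ratio: 15.0
Total dependency ratio: 46.7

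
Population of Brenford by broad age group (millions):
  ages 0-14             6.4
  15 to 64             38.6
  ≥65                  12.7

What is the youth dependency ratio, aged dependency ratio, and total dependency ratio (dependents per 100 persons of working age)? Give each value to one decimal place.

Youth dependency ratio: 16.6
Old-age dependency ratio: 32.9
Total dependency ratio: 49.5

Youth dependency ratio = 6.4 / 38.6 × 100 = 16.6
Old-age dependency ratio = 12.7 / 38.6 × 100 = 32.9
Total dependency ratio = (6.4 + 12.7) / 38.6 × 100 = 19.1 / 38.6 × 100 = 49.5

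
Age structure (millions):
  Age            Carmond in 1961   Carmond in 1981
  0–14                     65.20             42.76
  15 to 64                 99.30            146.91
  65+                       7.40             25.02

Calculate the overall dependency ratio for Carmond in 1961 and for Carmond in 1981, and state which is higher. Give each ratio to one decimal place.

Carmond in 1961: 73.1
Carmond in 1981: 46.1
Higher: Carmond in 1961

Carmond in 1961: (65.20 + 7.40) / 99.30 × 100 = 72.60 / 99.30 × 100 = 73.1
Carmond in 1981: (42.76 + 25.02) / 146.91 × 100 = 67.78 / 146.91 × 100 = 46.1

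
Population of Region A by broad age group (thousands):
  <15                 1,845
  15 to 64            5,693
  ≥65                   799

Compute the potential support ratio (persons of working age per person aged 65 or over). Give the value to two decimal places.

Potential support ratio = 5,693 / 799 = 7.13

Potential support ratio: 7.13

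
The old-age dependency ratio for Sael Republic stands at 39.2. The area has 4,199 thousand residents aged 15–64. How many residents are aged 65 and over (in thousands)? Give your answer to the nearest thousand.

Old-age dependency ratio = elderly / working-age × 100
39.2 = E / 4,199 × 100
⇒ 1,646

Aged 65 and over: 1,646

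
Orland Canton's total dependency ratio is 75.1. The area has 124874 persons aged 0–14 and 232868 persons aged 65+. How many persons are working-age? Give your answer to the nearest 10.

Working-age: 476350

Total dependency ratio = (youth + elderly) / working-age × 100
75.1 = (124874 + 232868) / W × 100
⇒ 476350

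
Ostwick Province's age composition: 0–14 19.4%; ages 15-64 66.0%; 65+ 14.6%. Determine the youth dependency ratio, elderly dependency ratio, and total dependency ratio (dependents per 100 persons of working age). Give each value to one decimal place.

Youth dependency ratio = 19.4 / 66.0 × 100 = 29.4
Old-age dependency ratio = 14.6 / 66.0 × 100 = 22.1
Total dependency ratio = (19.4 + 14.6) / 66.0 × 100 = 34.0 / 66.0 × 100 = 51.5

Youth dependency ratio: 29.4
Old-age dependency ratio: 22.1
Total dependency ratio: 51.5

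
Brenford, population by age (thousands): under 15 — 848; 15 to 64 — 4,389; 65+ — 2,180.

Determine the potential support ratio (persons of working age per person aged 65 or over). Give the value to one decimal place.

Potential support ratio = 4,389 / 2,180 = 2.0

Potential support ratio: 2.0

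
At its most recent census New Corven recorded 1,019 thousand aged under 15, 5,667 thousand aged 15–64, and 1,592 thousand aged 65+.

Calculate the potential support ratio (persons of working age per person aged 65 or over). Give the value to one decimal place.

Potential support ratio = 5,667 / 1,592 = 3.6

Potential support ratio: 3.6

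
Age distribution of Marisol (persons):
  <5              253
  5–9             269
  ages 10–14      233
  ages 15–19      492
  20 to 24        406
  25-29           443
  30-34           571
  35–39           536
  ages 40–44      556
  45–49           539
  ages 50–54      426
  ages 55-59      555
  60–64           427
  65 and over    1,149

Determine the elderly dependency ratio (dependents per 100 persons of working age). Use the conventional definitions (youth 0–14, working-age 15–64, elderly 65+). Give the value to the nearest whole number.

Old-age dependency ratio: 23

0–14: 253 + 269 + 233 = 755
15–64: 492 + 406 + 443 + 571 + 536 + 556 + 539 + 426 + 555 + 427 = 4,951
65+: 1,149
Old-age dependency ratio = 1,149 / 4,951 × 100 = 23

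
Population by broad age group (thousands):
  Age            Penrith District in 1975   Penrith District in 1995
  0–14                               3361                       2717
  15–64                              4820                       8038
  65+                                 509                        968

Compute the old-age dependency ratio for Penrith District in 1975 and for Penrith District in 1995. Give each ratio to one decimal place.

Penrith District in 1975: 509 / 4820 × 100 = 10.6
Penrith District in 1995: 968 / 8038 × 100 = 12.0

Penrith District in 1975: 10.6
Penrith District in 1995: 12.0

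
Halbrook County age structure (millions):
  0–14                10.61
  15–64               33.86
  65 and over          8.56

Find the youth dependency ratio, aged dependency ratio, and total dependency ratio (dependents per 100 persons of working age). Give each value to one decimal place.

Youth dependency ratio = 10.61 / 33.86 × 100 = 31.3
Old-age dependency ratio = 8.56 / 33.86 × 100 = 25.3
Total dependency ratio = (10.61 + 8.56) / 33.86 × 100 = 19.17 / 33.86 × 100 = 56.6

Youth dependency ratio: 31.3
Old-age dependency ratio: 25.3
Total dependency ratio: 56.6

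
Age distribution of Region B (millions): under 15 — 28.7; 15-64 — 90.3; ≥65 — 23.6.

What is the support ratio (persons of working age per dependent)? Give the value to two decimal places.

Support ratio = 90.3 / (28.7 + 23.6) = 90.3 / 52.3 = 1.73

Support ratio: 1.73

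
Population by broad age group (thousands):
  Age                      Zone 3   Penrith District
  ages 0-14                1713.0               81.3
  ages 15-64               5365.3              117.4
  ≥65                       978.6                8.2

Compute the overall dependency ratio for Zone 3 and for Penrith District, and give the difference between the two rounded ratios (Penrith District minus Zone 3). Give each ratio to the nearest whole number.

Zone 3: 50
Penrith District: 76
Difference: +26

Zone 3: (1713.0 + 978.6) / 5365.3 × 100 = 2691.6 / 5365.3 × 100 = 50
Penrith District: (81.3 + 8.2) / 117.4 × 100 = 89.5 / 117.4 × 100 = 76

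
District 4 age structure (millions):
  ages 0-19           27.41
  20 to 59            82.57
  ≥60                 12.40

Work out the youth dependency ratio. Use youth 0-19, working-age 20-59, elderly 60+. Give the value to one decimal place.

Youth dependency ratio: 33.2

Youth dependency ratio = 27.41 / 82.57 × 100 = 33.2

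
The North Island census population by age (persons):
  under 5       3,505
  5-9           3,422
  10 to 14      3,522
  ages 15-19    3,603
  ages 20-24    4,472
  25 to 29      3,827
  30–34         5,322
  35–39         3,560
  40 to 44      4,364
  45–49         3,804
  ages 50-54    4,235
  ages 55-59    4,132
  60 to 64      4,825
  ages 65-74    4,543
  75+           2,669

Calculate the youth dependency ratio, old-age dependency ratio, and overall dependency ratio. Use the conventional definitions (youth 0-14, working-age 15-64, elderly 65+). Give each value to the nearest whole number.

Youth dependency ratio: 25
Old-age dependency ratio: 17
Total dependency ratio: 42

0–14: 3,505 + 3,422 + 3,522 = 10,449
15–64: 3,603 + 4,472 + 3,827 + 5,322 + 3,560 + 4,364 + 3,804 + 4,235 + 4,132 + 4,825 = 42,144
65+: 4,543 + 2,669 = 7,212
Youth dependency ratio = 10,449 / 42,144 × 100 = 25
Old-age dependency ratio = 7,212 / 42,144 × 100 = 17
Total dependency ratio = (10,449 + 7,212) / 42,144 × 100 = 17,661 / 42,144 × 100 = 42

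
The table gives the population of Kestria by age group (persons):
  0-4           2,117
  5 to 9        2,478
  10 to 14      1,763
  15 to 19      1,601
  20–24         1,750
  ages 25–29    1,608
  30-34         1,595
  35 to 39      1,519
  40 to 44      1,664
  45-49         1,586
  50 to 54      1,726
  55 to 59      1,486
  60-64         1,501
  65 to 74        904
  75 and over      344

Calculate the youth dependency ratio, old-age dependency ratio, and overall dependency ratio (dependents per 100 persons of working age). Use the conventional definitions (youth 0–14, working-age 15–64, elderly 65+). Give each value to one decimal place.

Youth dependency ratio: 39.6
Old-age dependency ratio: 7.8
Total dependency ratio: 47.4

0–14: 2,117 + 2,478 + 1,763 = 6,358
15–64: 1,601 + 1,750 + 1,608 + 1,595 + 1,519 + 1,664 + 1,586 + 1,726 + 1,486 + 1,501 = 16,036
65+: 904 + 344 = 1,248
Youth dependency ratio = 6,358 / 16,036 × 100 = 39.6
Old-age dependency ratio = 1,248 / 16,036 × 100 = 7.8
Total dependency ratio = (6,358 + 1,248) / 16,036 × 100 = 7,606 / 16,036 × 100 = 47.4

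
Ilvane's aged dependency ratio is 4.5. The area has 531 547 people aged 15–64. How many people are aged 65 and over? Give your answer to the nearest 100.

Old-age dependency ratio = elderly / working-age × 100
4.5 = E / 531 547 × 100
⇒ 23 900

Aged 65 and over: 23 900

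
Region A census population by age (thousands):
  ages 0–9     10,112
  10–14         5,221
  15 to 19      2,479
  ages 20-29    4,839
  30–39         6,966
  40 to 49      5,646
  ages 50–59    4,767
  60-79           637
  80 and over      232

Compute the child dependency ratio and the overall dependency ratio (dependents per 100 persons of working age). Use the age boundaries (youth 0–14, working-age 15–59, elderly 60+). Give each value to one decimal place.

Youth dependency ratio: 62.1
Total dependency ratio: 65.6

0–14: 10,112 + 5,221 = 15,333
15–59: 2,479 + 4,839 + 6,966 + 5,646 + 4,767 = 24,697
60+: 637 + 232 = 869
Youth dependency ratio = 15,333 / 24,697 × 100 = 62.1
Total dependency ratio = (15,333 + 869) / 24,697 × 100 = 16,202 / 24,697 × 100 = 65.6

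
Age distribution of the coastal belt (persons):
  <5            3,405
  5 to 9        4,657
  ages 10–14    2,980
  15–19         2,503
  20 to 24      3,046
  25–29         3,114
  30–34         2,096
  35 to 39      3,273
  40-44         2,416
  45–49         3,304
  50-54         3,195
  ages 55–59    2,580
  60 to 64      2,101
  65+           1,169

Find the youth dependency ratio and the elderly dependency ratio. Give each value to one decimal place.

0–14: 3,405 + 4,657 + 2,980 = 11,042
15–64: 2,503 + 3,046 + 3,114 + 2,096 + 3,273 + 2,416 + 3,304 + 3,195 + 2,580 + 2,101 = 27,628
65+: 1,169
Youth dependency ratio = 11,042 / 27,628 × 100 = 40.0
Old-age dependency ratio = 1,169 / 27,628 × 100 = 4.2

Youth dependency ratio: 40.0
Old-age dependency ratio: 4.2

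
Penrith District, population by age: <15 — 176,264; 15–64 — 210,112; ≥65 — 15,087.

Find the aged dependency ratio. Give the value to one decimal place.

Old-age dependency ratio: 7.2

Old-age dependency ratio = 15,087 / 210,112 × 100 = 7.2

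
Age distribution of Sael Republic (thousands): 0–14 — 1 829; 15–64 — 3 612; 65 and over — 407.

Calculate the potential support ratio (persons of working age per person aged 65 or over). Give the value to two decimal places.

Potential support ratio = 3 612 / 407 = 8.87

Potential support ratio: 8.87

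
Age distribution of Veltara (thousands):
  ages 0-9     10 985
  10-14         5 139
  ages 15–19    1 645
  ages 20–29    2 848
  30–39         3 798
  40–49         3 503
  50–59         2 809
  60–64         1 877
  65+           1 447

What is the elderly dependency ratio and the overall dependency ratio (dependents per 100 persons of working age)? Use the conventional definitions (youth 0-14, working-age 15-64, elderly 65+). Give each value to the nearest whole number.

Old-age dependency ratio: 9
Total dependency ratio: 107

0–14: 10 985 + 5 139 = 16 124
15–64: 1 645 + 2 848 + 3 798 + 3 503 + 2 809 + 1 877 = 16 480
65+: 1 447
Old-age dependency ratio = 1 447 / 16 480 × 100 = 9
Total dependency ratio = (16 124 + 1 447) / 16 480 × 100 = 17 571 / 16 480 × 100 = 107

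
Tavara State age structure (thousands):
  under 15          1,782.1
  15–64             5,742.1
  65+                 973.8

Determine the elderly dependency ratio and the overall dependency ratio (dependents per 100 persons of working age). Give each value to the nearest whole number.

Old-age dependency ratio: 17
Total dependency ratio: 48

Old-age dependency ratio = 973.8 / 5,742.1 × 100 = 17
Total dependency ratio = (1,782.1 + 973.8) / 5,742.1 × 100 = 2,755.9 / 5,742.1 × 100 = 48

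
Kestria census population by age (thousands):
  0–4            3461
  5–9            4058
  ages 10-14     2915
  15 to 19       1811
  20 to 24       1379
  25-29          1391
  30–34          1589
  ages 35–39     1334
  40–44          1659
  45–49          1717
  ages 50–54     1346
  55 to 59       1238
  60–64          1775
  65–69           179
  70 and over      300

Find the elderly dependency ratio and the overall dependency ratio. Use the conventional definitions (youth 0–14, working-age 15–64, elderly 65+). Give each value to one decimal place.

0–14: 3461 + 4058 + 2915 = 10434
15–64: 1811 + 1379 + 1391 + 1589 + 1334 + 1659 + 1717 + 1346 + 1238 + 1775 = 15239
65+: 179 + 300 = 479
Old-age dependency ratio = 479 / 15239 × 100 = 3.1
Total dependency ratio = (10434 + 479) / 15239 × 100 = 10913 / 15239 × 100 = 71.6

Old-age dependency ratio: 3.1
Total dependency ratio: 71.6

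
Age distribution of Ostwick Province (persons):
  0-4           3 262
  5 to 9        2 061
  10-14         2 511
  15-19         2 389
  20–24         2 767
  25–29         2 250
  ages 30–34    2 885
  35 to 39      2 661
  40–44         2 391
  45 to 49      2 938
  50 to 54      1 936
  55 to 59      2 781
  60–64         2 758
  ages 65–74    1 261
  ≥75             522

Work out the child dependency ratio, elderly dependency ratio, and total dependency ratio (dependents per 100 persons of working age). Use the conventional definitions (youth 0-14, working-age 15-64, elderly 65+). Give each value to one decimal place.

0–14: 3 262 + 2 061 + 2 511 = 7 834
15–64: 2 389 + 2 767 + 2 250 + 2 885 + 2 661 + 2 391 + 2 938 + 1 936 + 2 781 + 2 758 = 25 756
65+: 1 261 + 522 = 1 783
Youth dependency ratio = 7 834 / 25 756 × 100 = 30.4
Old-age dependency ratio = 1 783 / 25 756 × 100 = 6.9
Total dependency ratio = (7 834 + 1 783) / 25 756 × 100 = 9 617 / 25 756 × 100 = 37.3

Youth dependency ratio: 30.4
Old-age dependency ratio: 6.9
Total dependency ratio: 37.3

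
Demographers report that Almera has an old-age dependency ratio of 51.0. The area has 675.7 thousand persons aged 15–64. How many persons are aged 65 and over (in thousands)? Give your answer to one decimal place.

Old-age dependency ratio = elderly / working-age × 100
51.0 = E / 675.7 × 100
⇒ 344.6

Aged 65 and over: 344.6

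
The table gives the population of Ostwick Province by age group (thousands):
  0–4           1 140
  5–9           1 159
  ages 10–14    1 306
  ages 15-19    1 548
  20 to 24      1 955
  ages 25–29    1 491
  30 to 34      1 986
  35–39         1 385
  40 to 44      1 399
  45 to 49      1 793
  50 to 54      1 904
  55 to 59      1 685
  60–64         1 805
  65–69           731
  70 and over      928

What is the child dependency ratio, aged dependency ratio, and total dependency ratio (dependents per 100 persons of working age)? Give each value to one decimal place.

0–14: 1 140 + 1 159 + 1 306 = 3 605
15–64: 1 548 + 1 955 + 1 491 + 1 986 + 1 385 + 1 399 + 1 793 + 1 904 + 1 685 + 1 805 = 16 951
65+: 731 + 928 = 1 659
Youth dependency ratio = 3 605 / 16 951 × 100 = 21.3
Old-age dependency ratio = 1 659 / 16 951 × 100 = 9.8
Total dependency ratio = (3 605 + 1 659) / 16 951 × 100 = 5 264 / 16 951 × 100 = 31.1

Youth dependency ratio: 21.3
Old-age dependency ratio: 9.8
Total dependency ratio: 31.1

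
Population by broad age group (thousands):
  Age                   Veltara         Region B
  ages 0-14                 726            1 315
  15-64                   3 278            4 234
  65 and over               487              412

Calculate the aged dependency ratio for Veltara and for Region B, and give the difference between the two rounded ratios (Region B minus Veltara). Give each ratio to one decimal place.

Veltara: 487 / 3 278 × 100 = 14.9
Region B: 412 / 4 234 × 100 = 9.7

Veltara: 14.9
Region B: 9.7
Difference: -5.2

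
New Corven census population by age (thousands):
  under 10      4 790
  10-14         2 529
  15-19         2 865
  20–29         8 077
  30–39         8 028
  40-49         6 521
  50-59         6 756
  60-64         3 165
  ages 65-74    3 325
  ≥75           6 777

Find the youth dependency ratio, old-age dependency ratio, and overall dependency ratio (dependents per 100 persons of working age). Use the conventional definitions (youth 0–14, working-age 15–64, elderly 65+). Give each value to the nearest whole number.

0–14: 4 790 + 2 529 = 7 319
15–64: 2 865 + 8 077 + 8 028 + 6 521 + 6 756 + 3 165 = 35 412
65+: 3 325 + 6 777 = 10 102
Youth dependency ratio = 7 319 / 35 412 × 100 = 21
Old-age dependency ratio = 10 102 / 35 412 × 100 = 29
Total dependency ratio = (7 319 + 10 102) / 35 412 × 100 = 17 421 / 35 412 × 100 = 49

Youth dependency ratio: 21
Old-age dependency ratio: 29
Total dependency ratio: 49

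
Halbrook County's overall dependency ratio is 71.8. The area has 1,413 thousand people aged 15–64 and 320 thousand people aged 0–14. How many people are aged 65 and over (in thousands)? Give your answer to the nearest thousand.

Total dependency ratio = (youth + elderly) / working-age × 100
71.8 = (320 + E) / 1,413 × 100
⇒ 695

Aged 65 and over: 695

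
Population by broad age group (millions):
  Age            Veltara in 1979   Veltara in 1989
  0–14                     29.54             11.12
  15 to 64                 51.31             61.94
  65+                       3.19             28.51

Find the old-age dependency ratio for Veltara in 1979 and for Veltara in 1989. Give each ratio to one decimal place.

Veltara in 1979: 3.19 / 51.31 × 100 = 6.2
Veltara in 1989: 28.51 / 61.94 × 100 = 46.0

Veltara in 1979: 6.2
Veltara in 1989: 46.0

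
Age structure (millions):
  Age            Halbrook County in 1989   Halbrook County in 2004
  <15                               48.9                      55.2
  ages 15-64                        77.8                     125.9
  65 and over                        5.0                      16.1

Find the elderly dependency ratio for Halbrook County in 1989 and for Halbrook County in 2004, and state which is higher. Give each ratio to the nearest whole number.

Halbrook County in 1989: 6
Halbrook County in 2004: 13
Higher: Halbrook County in 2004

Halbrook County in 1989: 5.0 / 77.8 × 100 = 6
Halbrook County in 2004: 16.1 / 125.9 × 100 = 13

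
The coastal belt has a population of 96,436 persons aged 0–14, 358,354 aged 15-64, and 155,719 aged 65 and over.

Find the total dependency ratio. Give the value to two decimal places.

Total dependency ratio: 70.36

Total dependency ratio = (96,436 + 155,719) / 358,354 × 100 = 252,155 / 358,354 × 100 = 70.36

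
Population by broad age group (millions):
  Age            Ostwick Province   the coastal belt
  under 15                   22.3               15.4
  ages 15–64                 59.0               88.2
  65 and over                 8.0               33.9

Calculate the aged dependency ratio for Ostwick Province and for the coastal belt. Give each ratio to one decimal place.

Ostwick Province: 13.6
the coastal belt: 38.4

Ostwick Province: 8.0 / 59.0 × 100 = 13.6
the coastal belt: 33.9 / 88.2 × 100 = 38.4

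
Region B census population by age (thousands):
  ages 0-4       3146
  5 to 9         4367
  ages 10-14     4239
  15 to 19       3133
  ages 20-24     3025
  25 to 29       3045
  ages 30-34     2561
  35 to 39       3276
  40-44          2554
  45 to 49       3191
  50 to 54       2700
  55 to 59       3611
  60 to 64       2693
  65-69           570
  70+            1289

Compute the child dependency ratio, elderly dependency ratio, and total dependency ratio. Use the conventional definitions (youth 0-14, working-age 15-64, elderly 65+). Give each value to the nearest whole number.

0–14: 3146 + 4367 + 4239 = 11752
15–64: 3133 + 3025 + 3045 + 2561 + 3276 + 2554 + 3191 + 2700 + 3611 + 2693 = 29789
65+: 570 + 1289 = 1859
Youth dependency ratio = 11752 / 29789 × 100 = 39
Old-age dependency ratio = 1859 / 29789 × 100 = 6
Total dependency ratio = (11752 + 1859) / 29789 × 100 = 13611 / 29789 × 100 = 46

Youth dependency ratio: 39
Old-age dependency ratio: 6
Total dependency ratio: 46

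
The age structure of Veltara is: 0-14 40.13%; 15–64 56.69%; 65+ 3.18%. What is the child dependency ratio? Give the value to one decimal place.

Youth dependency ratio: 70.8

Youth dependency ratio = 40.13 / 56.69 × 100 = 70.8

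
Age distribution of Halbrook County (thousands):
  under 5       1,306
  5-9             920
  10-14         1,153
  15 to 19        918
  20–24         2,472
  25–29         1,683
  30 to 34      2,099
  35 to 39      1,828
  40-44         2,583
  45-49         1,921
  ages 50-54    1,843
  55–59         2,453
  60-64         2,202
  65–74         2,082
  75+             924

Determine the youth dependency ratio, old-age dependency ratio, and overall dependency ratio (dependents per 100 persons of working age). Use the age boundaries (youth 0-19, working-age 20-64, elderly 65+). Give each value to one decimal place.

0–19: 1,306 + 920 + 1,153 + 918 = 4,297
20–64: 2,472 + 1,683 + 2,099 + 1,828 + 2,583 + 1,921 + 1,843 + 2,453 + 2,202 = 19,084
65+: 2,082 + 924 = 3,006
Youth dependency ratio = 4,297 / 19,084 × 100 = 22.5
Old-age dependency ratio = 3,006 / 19,084 × 100 = 15.8
Total dependency ratio = (4,297 + 3,006) / 19,084 × 100 = 7,303 / 19,084 × 100 = 38.3

Youth dependency ratio: 22.5
Old-age dependency ratio: 15.8
Total dependency ratio: 38.3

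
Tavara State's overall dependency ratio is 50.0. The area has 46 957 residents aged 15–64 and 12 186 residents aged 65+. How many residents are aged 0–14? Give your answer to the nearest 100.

Aged 0–14: 11 300

Total dependency ratio = (youth + elderly) / working-age × 100
50.0 = (Y + 12 186) / 46 957 × 100
⇒ 11 300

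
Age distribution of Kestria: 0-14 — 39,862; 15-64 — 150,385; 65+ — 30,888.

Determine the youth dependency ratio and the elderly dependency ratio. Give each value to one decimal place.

Youth dependency ratio = 39,862 / 150,385 × 100 = 26.5
Old-age dependency ratio = 30,888 / 150,385 × 100 = 20.5

Youth dependency ratio: 26.5
Old-age dependency ratio: 20.5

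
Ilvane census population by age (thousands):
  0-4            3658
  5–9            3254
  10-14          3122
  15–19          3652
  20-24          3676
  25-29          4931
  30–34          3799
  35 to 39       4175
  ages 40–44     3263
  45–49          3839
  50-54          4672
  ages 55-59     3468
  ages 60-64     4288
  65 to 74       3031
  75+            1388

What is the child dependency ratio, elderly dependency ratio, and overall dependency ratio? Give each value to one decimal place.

0–14: 3658 + 3254 + 3122 = 10034
15–64: 3652 + 3676 + 4931 + 3799 + 4175 + 3263 + 3839 + 4672 + 3468 + 4288 = 39763
65+: 3031 + 1388 = 4419
Youth dependency ratio = 10034 / 39763 × 100 = 25.2
Old-age dependency ratio = 4419 / 39763 × 100 = 11.1
Total dependency ratio = (10034 + 4419) / 39763 × 100 = 14453 / 39763 × 100 = 36.3

Youth dependency ratio: 25.2
Old-age dependency ratio: 11.1
Total dependency ratio: 36.3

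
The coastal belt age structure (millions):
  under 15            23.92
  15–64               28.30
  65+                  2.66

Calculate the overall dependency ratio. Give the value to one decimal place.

Total dependency ratio: 93.9

Total dependency ratio = (23.92 + 2.66) / 28.30 × 100 = 26.58 / 28.30 × 100 = 93.9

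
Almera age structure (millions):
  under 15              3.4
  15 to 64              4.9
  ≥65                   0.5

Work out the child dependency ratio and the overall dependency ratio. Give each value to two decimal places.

Youth dependency ratio: 69.39
Total dependency ratio: 79.59

Youth dependency ratio = 3.4 / 4.9 × 100 = 69.39
Total dependency ratio = (3.4 + 0.5) / 4.9 × 100 = 3.9 / 4.9 × 100 = 79.59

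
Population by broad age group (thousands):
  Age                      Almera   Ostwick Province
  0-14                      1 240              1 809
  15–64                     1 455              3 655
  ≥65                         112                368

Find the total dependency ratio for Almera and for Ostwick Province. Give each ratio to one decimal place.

Almera: (1 240 + 112) / 1 455 × 100 = 1 352 / 1 455 × 100 = 92.9
Ostwick Province: (1 809 + 368) / 3 655 × 100 = 2 177 / 3 655 × 100 = 59.6

Almera: 92.9
Ostwick Province: 59.6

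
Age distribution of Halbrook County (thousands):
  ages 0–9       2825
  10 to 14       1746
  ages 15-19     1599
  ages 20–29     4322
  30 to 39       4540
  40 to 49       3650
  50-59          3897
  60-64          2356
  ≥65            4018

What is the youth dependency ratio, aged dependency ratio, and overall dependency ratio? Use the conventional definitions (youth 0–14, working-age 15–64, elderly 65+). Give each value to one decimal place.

Youth dependency ratio: 22.4
Old-age dependency ratio: 19.7
Total dependency ratio: 42.2

0–14: 2825 + 1746 = 4571
15–64: 1599 + 4322 + 4540 + 3650 + 3897 + 2356 = 20364
65+: 4018
Youth dependency ratio = 4571 / 20364 × 100 = 22.4
Old-age dependency ratio = 4018 / 20364 × 100 = 19.7
Total dependency ratio = (4571 + 4018) / 20364 × 100 = 8589 / 20364 × 100 = 42.2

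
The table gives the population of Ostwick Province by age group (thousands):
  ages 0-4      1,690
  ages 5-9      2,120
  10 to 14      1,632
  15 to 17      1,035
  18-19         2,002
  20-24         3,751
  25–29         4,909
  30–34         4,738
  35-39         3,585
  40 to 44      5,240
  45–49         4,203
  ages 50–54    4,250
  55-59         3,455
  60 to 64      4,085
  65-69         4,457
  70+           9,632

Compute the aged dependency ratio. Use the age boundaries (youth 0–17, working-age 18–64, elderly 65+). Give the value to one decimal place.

Old-age dependency ratio: 35.0

0–17: 1,690 + 2,120 + 1,632 + 1,035 = 6,477
18–64: 2,002 + 3,751 + 4,909 + 4,738 + 3,585 + 5,240 + 4,203 + 4,250 + 3,455 + 4,085 = 40,218
65+: 4,457 + 9,632 = 14,089
Old-age dependency ratio = 14,089 / 40,218 × 100 = 35.0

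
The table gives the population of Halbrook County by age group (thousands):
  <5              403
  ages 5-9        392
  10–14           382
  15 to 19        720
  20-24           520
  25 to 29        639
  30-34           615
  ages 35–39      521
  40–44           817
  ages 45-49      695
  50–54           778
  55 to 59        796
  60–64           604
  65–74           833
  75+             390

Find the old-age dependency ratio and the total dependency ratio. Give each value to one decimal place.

Old-age dependency ratio: 18.2
Total dependency ratio: 35.8

0–14: 403 + 392 + 382 = 1 177
15–64: 720 + 520 + 639 + 615 + 521 + 817 + 695 + 778 + 796 + 604 = 6 705
65+: 833 + 390 = 1 223
Old-age dependency ratio = 1 223 / 6 705 × 100 = 18.2
Total dependency ratio = (1 177 + 1 223) / 6 705 × 100 = 2 400 / 6 705 × 100 = 35.8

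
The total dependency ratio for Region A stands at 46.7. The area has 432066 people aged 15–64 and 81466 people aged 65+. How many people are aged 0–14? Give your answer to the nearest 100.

Aged 0–14: 120300

Total dependency ratio = (youth + elderly) / working-age × 100
46.7 = (Y + 81466) / 432066 × 100
⇒ 120300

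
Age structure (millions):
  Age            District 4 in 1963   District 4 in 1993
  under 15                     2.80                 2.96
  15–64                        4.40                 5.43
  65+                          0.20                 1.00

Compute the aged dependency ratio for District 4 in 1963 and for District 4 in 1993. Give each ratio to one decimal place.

District 4 in 1963: 0.20 / 4.40 × 100 = 4.5
District 4 in 1993: 1.00 / 5.43 × 100 = 18.4

District 4 in 1963: 4.5
District 4 in 1993: 18.4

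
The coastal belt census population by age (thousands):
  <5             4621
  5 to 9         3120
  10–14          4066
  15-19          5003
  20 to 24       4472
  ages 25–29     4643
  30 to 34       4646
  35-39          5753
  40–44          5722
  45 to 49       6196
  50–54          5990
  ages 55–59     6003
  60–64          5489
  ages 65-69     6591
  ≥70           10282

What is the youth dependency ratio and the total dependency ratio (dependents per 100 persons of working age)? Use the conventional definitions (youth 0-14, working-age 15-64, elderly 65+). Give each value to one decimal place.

Youth dependency ratio: 21.9
Total dependency ratio: 53.2

0–14: 4621 + 3120 + 4066 = 11807
15–64: 5003 + 4472 + 4643 + 4646 + 5753 + 5722 + 6196 + 5990 + 6003 + 5489 = 53917
65+: 6591 + 10282 = 16873
Youth dependency ratio = 11807 / 53917 × 100 = 21.9
Total dependency ratio = (11807 + 16873) / 53917 × 100 = 28680 / 53917 × 100 = 53.2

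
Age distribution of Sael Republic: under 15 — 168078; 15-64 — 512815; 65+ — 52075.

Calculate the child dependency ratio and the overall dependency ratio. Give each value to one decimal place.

Youth dependency ratio = 168078 / 512815 × 100 = 32.8
Total dependency ratio = (168078 + 52075) / 512815 × 100 = 220153 / 512815 × 100 = 42.9

Youth dependency ratio: 32.8
Total dependency ratio: 42.9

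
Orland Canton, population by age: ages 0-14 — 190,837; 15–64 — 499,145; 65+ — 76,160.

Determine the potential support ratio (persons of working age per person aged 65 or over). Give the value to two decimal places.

Potential support ratio = 499,145 / 76,160 = 6.55

Potential support ratio: 6.55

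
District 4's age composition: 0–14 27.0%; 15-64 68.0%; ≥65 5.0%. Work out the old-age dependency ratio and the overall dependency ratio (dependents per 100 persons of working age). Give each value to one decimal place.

Old-age dependency ratio: 7.4
Total dependency ratio: 47.1

Old-age dependency ratio = 5.0 / 68.0 × 100 = 7.4
Total dependency ratio = (27.0 + 5.0) / 68.0 × 100 = 32.0 / 68.0 × 100 = 47.1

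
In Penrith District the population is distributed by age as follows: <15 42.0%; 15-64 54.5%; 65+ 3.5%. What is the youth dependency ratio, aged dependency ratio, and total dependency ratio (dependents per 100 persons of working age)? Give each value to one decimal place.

Youth dependency ratio = 42.0 / 54.5 × 100 = 77.1
Old-age dependency ratio = 3.5 / 54.5 × 100 = 6.4
Total dependency ratio = (42.0 + 3.5) / 54.5 × 100 = 45.5 / 54.5 × 100 = 83.5

Youth dependency ratio: 77.1
Old-age dependency ratio: 6.4
Total dependency ratio: 83.5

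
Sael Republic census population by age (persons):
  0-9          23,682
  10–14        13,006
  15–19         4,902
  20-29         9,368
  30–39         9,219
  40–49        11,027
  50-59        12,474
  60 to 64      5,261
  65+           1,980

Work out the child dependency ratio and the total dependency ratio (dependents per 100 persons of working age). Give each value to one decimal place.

0–14: 23,682 + 13,006 = 36,688
15–64: 4,902 + 9,368 + 9,219 + 11,027 + 12,474 + 5,261 = 52,251
65+: 1,980
Youth dependency ratio = 36,688 / 52,251 × 100 = 70.2
Total dependency ratio = (36,688 + 1,980) / 52,251 × 100 = 38,668 / 52,251 × 100 = 74.0

Youth dependency ratio: 70.2
Total dependency ratio: 74.0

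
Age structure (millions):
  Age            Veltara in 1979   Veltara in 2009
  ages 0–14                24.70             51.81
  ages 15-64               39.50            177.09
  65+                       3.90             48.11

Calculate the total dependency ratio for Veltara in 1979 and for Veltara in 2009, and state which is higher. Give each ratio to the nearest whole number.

Veltara in 1979: (24.70 + 3.90) / 39.50 × 100 = 28.60 / 39.50 × 100 = 72
Veltara in 2009: (51.81 + 48.11) / 177.09 × 100 = 99.92 / 177.09 × 100 = 56

Veltara in 1979: 72
Veltara in 2009: 56
Higher: Veltara in 1979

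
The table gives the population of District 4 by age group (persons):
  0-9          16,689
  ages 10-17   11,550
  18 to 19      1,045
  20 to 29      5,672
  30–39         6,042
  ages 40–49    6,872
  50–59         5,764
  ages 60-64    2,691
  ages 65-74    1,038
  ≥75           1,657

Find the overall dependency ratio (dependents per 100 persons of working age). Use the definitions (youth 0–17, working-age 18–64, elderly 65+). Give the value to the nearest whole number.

0–17: 16,689 + 11,550 = 28,239
18–64: 1,045 + 5,672 + 6,042 + 6,872 + 5,764 + 2,691 = 28,086
65+: 1,038 + 1,657 = 2,695
Total dependency ratio = (28,239 + 2,695) / 28,086 × 100 = 30,934 / 28,086 × 100 = 110

Total dependency ratio: 110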